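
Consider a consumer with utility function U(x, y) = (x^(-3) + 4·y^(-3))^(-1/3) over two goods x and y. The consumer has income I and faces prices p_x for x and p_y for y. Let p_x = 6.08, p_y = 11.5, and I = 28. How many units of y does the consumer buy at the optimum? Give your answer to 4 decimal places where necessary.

y* = 1.6927

MRS = MU_x/MU_y = (1/4)·(y/x)^(4). Set equal to p_x/p_y.
Solve for the ratio: y/x = [4·p_x/p_y]^(0.25).
With the ratio pinned down, the budget gives x* = I/(p_x + p_y·(y/x)) and y* = (y/x)·x*.
Numerically y/x = 1.205914, so x* = 28/(6.08 + 11.5·1.205914) = 1.4036 and y* = 1.205914·1.4036 = 1.6927.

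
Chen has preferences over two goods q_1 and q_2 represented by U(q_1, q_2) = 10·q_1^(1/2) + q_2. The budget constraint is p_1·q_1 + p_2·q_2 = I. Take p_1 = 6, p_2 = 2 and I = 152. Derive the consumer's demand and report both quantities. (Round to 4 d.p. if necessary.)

q_1* = 2.7778, q_2* = 67.6667

MU_q_1 = 5/√q_1, MU_q_2 = 1. Tangency: 5/√q_1 = p_1/p_2.
Thus q_1* = (5·p_2/p_1)² — independent of I — with the rest of income spent on q_2.
Plugging in: q_1* = (5·2/6)² = 2.7778, q_2* = 67.6667.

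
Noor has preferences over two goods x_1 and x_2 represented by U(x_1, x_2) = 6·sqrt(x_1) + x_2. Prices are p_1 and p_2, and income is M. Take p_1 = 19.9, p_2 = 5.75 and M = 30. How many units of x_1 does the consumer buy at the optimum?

Set MRS = p_1/p_2: 3·x_1^(−1/2) = p_1/p_2.
Thus x_1* = (3·p_2/p_1)² — independent of M — with the rest of income spent on x_2.
Plugging in: x_1* = (3·5.75/19.9)² = 0.7514.

x_1* = 0.7514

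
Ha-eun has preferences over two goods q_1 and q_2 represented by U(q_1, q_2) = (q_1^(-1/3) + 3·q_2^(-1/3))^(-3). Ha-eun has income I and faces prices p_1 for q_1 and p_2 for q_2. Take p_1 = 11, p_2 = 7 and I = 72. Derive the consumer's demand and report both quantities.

MRS = MU_q_1/MU_q_2 = (1/3)·(q_2/q_1)^(4/3). Set equal to p_1/p_2.
Hence q_2/q_1 = (3·p_1/p_2)^(1/(4/3)), i.e. raised to the 0.75 power.
With the ratio pinned down, the budget gives q_1* = I/(p_1 + p_2·(q_2/q_1)) and q_2* = (q_2/q_1)·q_1*.
Numerically q_2/q_1 = 3.199351, so q_1* = 72/(11 + 7·3.199351) = 2.156 and q_2* = 3.199351·2.156 = 6.8977.

q_1* = 2.156, q_2* = 6.8977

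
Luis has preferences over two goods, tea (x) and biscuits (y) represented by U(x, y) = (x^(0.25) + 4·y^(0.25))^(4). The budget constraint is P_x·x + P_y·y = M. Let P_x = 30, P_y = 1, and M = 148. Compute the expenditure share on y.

share on y = 0.9518

MU_x ∝ x^(-0.75), MU_y ∝ 4·y^(-0.75), so MRS = (1/4)·(y/x)^(0.75) = P_x/P_y.
Solve for the ratio: y/x = [4·P_x/P_y]^(4/3).
With the ratio pinned down, the budget gives x* = M/(P_x + P_y·(y/x)) and y* = (y/x)·x*.
Numerically y/x = 591.890898, so x* = 148/(30 + 1·591.890898) = 0.238 and y* = 591.890898·0.238 = 140.8605.
Expenditure on y: 1·140.8605 = 140.8605; share = 0.9518.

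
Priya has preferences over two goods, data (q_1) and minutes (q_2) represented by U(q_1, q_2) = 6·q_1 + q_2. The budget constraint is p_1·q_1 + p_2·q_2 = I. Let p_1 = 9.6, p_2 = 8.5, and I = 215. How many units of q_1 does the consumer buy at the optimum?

q_1* = 22.3958

Numerically: q_1* = 22.3958, q_2* = 0.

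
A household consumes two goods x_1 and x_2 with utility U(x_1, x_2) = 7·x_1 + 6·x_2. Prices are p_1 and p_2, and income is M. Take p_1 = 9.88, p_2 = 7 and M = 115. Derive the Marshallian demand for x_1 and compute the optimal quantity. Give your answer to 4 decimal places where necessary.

x_1* = 0

Perfect substitutes: compare marginal utility per dollar. 7/p_1 vs 6/p_2 → 0.7085 vs 0.8571.
x_2 gives more utility per dollar, so spend all income on x_2: x_2* = M/p_2, x_1* = 0.
Numerically: x_1* = 0, x_2* = 16.4286.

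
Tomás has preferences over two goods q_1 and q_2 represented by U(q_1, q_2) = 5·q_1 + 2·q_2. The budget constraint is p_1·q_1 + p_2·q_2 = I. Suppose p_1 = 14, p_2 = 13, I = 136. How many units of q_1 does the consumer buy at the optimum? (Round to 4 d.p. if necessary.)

Perfect substitutes: compare marginal utility per dollar. 5/p_1 vs 2/p_2 → 0.3571 vs 0.1538.
q_1 gives more utility per dollar, so spend all income on q_1: q_1* = I/p_1, q_2* = 0.
Numerically: q_1* = 9.7143, q_2* = 0.

q_1* = 9.7143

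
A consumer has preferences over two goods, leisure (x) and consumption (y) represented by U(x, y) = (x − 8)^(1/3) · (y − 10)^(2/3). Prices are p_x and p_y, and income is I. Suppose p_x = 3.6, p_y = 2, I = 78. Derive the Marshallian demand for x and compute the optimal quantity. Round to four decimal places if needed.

x* = 10.7037

This is Cobb-Douglas in (x−8, y−10): tangency gives 1/3·p_y·(y−10) = 2/3·p_x·(x−8).
Substituting into the budget: x* = 8 + 1/3·(I − 8·p_x − 10·p_y)/p_x, and y* = 10 + 2/3·(…)/p_y.
Discretionary income = 78 − 8·3.6 − 10·2 = 29.2; x* = 8 + 1/3·29.2/3.6 = 10.7037.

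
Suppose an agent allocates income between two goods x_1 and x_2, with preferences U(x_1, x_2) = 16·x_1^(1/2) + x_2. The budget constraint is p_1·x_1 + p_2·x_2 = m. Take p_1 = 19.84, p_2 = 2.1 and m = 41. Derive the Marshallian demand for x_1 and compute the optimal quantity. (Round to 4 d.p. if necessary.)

x_1* = 0.717

MU_x_1 = 8/√x_1, MU_x_2 = 1. Tangency: 8/√x_1 = p_1/p_2.
Solve: √x_1 = 8·p_2/p_1, so x_1*(p_1,p_2) = (8·p_2/p_1)², and x_2* = (m − p_1·x_1*)/p_2.
Plugging in: x_1* = (8·2.1/19.84)² = 0.717.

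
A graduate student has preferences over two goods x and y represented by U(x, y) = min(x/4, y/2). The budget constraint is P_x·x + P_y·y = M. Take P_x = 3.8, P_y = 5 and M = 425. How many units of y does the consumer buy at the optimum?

y* = 33.7302

With perfect complements, no substitution: consume in ratio x:y = 4:2.
Budget: P_x·x + P_y·(1/2)·x = M, so (4·P_x + 2·P_y)·x = 4·M.
Demand: x*(P_x,P_y,M) = 4·M/(4·P_x + 2·P_y), y* = 2·M/(4·P_x + 2·P_y).
Here 4·3.8 + 2·5 = 25.2, giving y* = 33.7302.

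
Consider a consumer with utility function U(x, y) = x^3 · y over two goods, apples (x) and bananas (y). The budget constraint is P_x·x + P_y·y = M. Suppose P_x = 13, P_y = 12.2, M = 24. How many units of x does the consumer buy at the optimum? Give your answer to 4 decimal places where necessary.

x* = 1.3846

Tangency: MRS = 3·y/x = P_x/P_y.
So 3·P_y·y = P_x·x; combined with the budget, a share 0.75 of income goes to x.
Demand: x*(P_x,P_y,M) = 0.75·M/P_x and y* = 0.25·M/P_y.
At P_x=13, P_y=12.2, M=24: x* = 0.75·24/13 = 1.3846.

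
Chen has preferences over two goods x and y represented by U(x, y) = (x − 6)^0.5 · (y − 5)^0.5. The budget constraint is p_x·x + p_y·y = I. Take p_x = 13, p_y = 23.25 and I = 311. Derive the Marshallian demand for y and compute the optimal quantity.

y* = 7.5108

After buying the subsistence bundle (6, 5), a share 0.5 of the remaining income goes to x: x* = 6 + 0.5·(I − 6p_x − 5p_y)/p_x.
Discretionary income = 311 − 6·13 − 5·23.25 = 116.75; y* = 5 + 0.5·116.75/23.25 = 7.5108.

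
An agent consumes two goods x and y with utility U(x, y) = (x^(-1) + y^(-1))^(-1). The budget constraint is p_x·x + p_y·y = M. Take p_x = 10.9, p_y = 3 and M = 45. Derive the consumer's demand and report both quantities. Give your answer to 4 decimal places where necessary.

MU_x ∝ x^(-2), MU_y ∝ y^(-2), so MRS = (y/x)^(2) = p_x/p_y.
Solve for the ratio: y/x = [p_x/p_y]^(0.5).
Substitute y = (y/x)·x into the budget: x* = M/(p_x + p_y·(y/x)).
Numerically y/x = 1.90613, so x* = 45/(10.9 + 3·1.90613) = 2.7078 and y* = 1.90613·2.7078 = 5.1615.

x* = 2.7078, y* = 5.1615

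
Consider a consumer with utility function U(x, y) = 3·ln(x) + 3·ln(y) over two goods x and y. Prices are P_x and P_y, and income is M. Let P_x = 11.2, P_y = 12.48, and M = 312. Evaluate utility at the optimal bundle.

Tangency: MRS = y/x = P_x/P_y.
Rearranging, P_y·y = P_x·x. Substituting into the budget gives P_x·x·(1 + 1) = M.
Demand: x*(P_x,P_y,M) = 0.5·M/P_x and y* = 0.5·M/P_y.
At P_x=11.2, P_y=12.48, M=312: x* = 0.5·312/11.2 = 13.9286, y* = 12.5.
Utility at the optimum: U(13.9286, 12.5) = 15.479.

V = 15.479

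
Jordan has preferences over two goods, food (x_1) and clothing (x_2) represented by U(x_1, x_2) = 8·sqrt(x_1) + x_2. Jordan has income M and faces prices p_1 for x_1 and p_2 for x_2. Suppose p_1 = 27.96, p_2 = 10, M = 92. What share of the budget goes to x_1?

MU_x_1 = 4/√x_1, MU_x_2 = 1. Tangency: 4/√x_1 = p_1/p_2.
Solve: √x_1 = 4·p_2/p_1, so x_1*(p_1,p_2) = (4·p_2/p_1)², and x_2* = (M − p_1·x_1*)/p_2.
Plugging in: x_1* = (4·10/27.96)² = 2.0467, x_2* = 3.4775.
Expenditure on x_1: 27.96·2.0467 = 57.2246; share = 0.622.

share on x_1 = 0.622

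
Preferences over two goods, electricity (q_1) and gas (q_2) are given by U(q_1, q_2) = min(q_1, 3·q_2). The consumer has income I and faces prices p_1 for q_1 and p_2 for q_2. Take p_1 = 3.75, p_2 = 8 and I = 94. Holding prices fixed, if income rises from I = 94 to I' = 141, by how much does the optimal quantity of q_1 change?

With perfect complements, no substitution: consume in ratio q_1:q_2 = 3:1.
Budget: p_1·q_1 + p_2·(1/3)·q_1 = I, so (3·p_1 + p_2)·q_1 = 3·I.
Demand: q_1*(p_1,p_2,I) = 3·I/(3·p_1 + p_2), q_2* = I/(3·p_1 + p_2).
Here 3·3.75 + 8 = 19.25, giving q_1* = 14.6494.
At I' = 141: q_1* = 21.974. Change: 21.974 − 14.6494 = 7.3247.

Δq_1* = 7.3247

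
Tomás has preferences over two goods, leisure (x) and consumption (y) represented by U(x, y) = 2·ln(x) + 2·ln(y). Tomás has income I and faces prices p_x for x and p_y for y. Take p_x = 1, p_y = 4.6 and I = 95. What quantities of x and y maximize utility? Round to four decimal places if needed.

x* = 47.5, y* = 10.3261

Tangency: MRS = y/x = p_x/p_y.
Rearranging, p_y·y = p_x·x. Substituting into the budget gives p_x·x·(1 + 1) = I.
Demand: x*(p_x,p_y,I) = 0.5·I/p_x and y* = 0.5·I/p_y.
At p_x=1, p_y=4.6, I=95: x* = 0.5·95/1 = 47.5, y* = 10.3261.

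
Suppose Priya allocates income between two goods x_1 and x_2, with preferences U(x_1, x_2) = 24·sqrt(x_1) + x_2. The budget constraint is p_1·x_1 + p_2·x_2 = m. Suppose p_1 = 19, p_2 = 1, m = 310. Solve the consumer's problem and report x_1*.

x_1* = 0.3989

Set MRS = p_1/p_2: 12·x_1^(−1/2) = p_1/p_2.
Solve: √x_1 = 12·p_2/p_1, so x_1*(p_1,p_2) = (12·p_2/p_1)², and x_2* = (m − p_1·x_1*)/p_2.
Plugging in: x_1* = (12·1/19)² = 0.3989.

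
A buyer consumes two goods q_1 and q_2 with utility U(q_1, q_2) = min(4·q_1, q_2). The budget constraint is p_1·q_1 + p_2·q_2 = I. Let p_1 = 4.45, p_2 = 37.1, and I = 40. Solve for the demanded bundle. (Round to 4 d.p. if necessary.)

With perfect complements, no substitution: consume in ratio q_1:q_2 = 1:4.
Budget: p_1·q_1 + p_2·4·q_1 = I, so (p_1 + 4·p_2)·q_1 = I.
Demand: q_1*(p_1,p_2,I) = I/(p_1 + 4·p_2), q_2* = 4·I/(p_1 + 4·p_2).
Here 4.45 + 4·37.1 = 152.85, giving q_1* = 0.2617 and q_2* = 1.0468.

q_1* = 0.2617, q_2* = 1.0468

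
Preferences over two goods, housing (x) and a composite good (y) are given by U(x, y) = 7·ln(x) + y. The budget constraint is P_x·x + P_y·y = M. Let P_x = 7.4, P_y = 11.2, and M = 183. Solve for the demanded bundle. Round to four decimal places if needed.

x* = 10.5946, y* = 9.3393

MU_x = 7/x, MU_y = 1. Tangency: 7/x = P_x/P_y.
So x*(P_x,P_y) = 7·P_y/P_x, independent of income; and y* = (M − 7·P_y)/P_y.
At the given prices: x* = 7·11.2/7.4 = 10.5946, and y* = 9.3393.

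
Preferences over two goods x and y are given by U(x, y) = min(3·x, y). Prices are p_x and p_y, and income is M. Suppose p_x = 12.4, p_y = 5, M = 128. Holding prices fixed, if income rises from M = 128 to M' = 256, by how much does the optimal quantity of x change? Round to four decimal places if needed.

Leontief preferences: the optimum is at the kink where x/1 = y/3, i.e. y = 3·x.
Budget: p_x·x + p_y·3·x = M, so (p_x + 3·p_y)·x = M.
Demand: x*(p_x,p_y,M) = M/(p_x + 3·p_y), y* = 3·M/(p_x + 3·p_y).
Here 12.4 + 3·5 = 27.4, giving x* = 4.6715.
At M' = 256: x* = 9.3431. Change: 9.3431 − 4.6715 = 4.6715.

Δx* = 4.6715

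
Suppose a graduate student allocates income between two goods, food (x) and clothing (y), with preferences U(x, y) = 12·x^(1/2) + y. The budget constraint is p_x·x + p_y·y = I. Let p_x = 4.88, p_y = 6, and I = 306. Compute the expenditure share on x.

Utility is quasi-linear in y; the FOC for x is 6/√x = p_x/p_y.
Solve: √x = 6·p_y/p_x, so x*(p_x,p_y) = (6·p_y/p_x)², and y* = (I − p_x·x*)/p_y.
Plugging in: x* = (6·6/4.88)² = 54.4209, y* = 6.7377.
Expenditure on x: 4.88·54.4209 = 265.5738; share = 0.8679.

share on x = 0.8679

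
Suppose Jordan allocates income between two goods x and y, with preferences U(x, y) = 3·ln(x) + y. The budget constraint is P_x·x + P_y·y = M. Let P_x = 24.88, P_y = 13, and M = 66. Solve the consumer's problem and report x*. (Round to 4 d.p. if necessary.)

MU_x = 3/x, MU_y = 1. Tangency: 3/x = P_x/P_y.
So x*(P_x,P_y) = 3·P_y/P_x, independent of income; and y* = (M − 3·P_y)/P_y.
At the given prices: x* = 3·13/24.88 = 1.5675.

x* = 1.5675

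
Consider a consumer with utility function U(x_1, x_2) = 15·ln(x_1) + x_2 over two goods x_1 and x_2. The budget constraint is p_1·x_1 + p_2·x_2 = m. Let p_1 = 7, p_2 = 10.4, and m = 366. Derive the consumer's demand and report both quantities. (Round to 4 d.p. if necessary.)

So x_1*(p_1,p_2) = 15·p_2/p_1, independent of income; and x_2* = (m − 15·p_2)/p_2.
At the given prices: x_1* = 15·10.4/7 = 22.2857, and x_2* = 20.1923.

x_1* = 22.2857, x_2* = 20.1923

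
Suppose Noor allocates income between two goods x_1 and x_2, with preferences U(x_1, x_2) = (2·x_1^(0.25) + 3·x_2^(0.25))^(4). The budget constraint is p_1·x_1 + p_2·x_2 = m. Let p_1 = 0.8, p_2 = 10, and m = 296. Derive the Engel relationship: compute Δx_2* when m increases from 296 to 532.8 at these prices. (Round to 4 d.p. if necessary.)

Δx_2* = 10.0697

Substitute x_2 = (x_2/x_1)·x_1 into the budget: x_1* = m/(p_1 + p_2·(x_2/x_1)).
Numerically x_2/x_1 = 0.059189, so x_1* = 296/(0.8 + 10·0.059189) = 212.6603 and x_2* = 0.059189·212.6603 = 12.5872.
At m' = 532.8: x_2* = 22.6569. Change: 22.6569 − 12.5872 = 10.0697.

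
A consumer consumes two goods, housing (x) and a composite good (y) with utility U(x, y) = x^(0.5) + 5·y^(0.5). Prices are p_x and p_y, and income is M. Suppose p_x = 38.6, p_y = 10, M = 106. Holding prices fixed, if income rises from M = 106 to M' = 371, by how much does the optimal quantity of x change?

MRS = MU_x/MU_y = (1/5)·(y/x)^(0.5). Set equal to p_x/p_y.
Hence y/x = (5·p_x/p_y)^(1/(0.5)), i.e. raised to the 2 power.
With the ratio pinned down, the budget gives x* = M/(p_x + p_y·(y/x)) and y* = (y/x)·x*.
Numerically y/x = 372.49, so x* = 106/(38.6 + 10·372.49) = 0.0282.
At M' = 371: x* = 0.0986. Change: 0.0986 − 0.0282 = 0.0704.

Δx* = 0.0704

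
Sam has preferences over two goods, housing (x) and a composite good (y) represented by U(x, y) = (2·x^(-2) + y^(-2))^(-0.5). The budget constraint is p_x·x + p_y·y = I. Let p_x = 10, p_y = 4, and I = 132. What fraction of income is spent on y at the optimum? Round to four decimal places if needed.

share on y = 0.3011

MU_x ∝ 2·x^(-3), MU_y ∝ y^(-3), so MRS = 2·(y/x)^(3) = p_x/p_y.
Hence y/x = ((1/2)·p_x/p_y)^(1/(3)), i.e. raised to the 1/3 power.
Substitute y = (y/x)·x into the budget: x* = I/(p_x + p_y·(y/x)).
Numerically y/x = 1.077217, so x* = 132/(10 + 4·1.077217) = 9.225 and y* = 1.077217·9.225 = 9.9374.
Expenditure on y: 4·9.9374 = 39.7495; share = 0.3011.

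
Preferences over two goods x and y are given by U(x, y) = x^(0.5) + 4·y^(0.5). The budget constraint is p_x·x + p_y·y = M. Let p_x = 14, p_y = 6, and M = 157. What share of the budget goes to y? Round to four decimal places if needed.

MRS = MU_x/MU_y = (1/4)·(y/x)^(0.5). Set equal to p_x/p_y.
Solve for the ratio: y/x = [4·p_x/p_y]^(2).
Substitute y = (y/x)·x into the budget: x* = M/(p_x + p_y·(y/x)).
Numerically y/x = 87.111111, so x* = 157/(14 + 6·87.111111) = 0.2925 and y* = 87.111111·0.2925 = 25.4841.
Expenditure on y: 6·25.4841 = 152.9043; share = 0.9739.

share on y = 0.9739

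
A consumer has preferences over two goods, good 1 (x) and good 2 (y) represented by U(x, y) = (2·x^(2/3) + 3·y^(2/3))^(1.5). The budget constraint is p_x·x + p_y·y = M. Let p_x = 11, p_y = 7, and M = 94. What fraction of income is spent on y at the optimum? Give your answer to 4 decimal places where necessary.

share on y = 0.8929

From the CES first-order condition, (2/3)·(y/x)^(1/3) = p_x/p_y.
Solve for the ratio: y/x = [(3/2)·p_x/p_y]^(3).
With the ratio pinned down, the budget gives x* = M/(p_x + p_y·(y/x)) and y* = (y/x)·x*.
Numerically y/x = 13.096574, so x* = 94/(11 + 7·13.096574) = 0.9155 and y* = 13.096574·0.9155 = 11.9899.
Expenditure on y: 7·11.9899 = 83.9295; share = 0.8929.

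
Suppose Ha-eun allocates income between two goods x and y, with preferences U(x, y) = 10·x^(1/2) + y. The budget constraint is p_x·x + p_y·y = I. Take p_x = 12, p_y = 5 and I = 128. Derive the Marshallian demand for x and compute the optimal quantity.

Utility is quasi-linear in y; the FOC for x is 5/√x = p_x/p_y.
Solve: √x = 5·p_y/p_x, so x*(p_x,p_y) = (5·p_y/p_x)², and y* = (I − p_x·x*)/p_y.
Plugging in: x* = (5·5/12)² = 4.3403.

x* = 4.3403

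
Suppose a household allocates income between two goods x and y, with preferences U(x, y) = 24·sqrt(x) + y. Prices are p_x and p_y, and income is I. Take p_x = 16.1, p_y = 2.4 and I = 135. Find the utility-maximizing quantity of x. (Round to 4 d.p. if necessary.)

MU_x = 12/√x, MU_y = 1. Tangency: 12/√x = p_x/p_y.
Thus x* = (12·p_y/p_x)² — independent of I — with the rest of income spent on y.
Plugging in: x* = (12·2.4/16.1)² = 3.1999.

x* = 3.1999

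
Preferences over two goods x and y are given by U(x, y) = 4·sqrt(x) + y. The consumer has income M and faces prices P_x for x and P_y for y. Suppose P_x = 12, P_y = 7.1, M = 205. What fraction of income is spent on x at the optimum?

MU_x = 2/√x, MU_y = 1. Tangency: 2/√x = P_x/P_y.
Thus x* = (2·P_y/P_x)² — independent of M — with the rest of income spent on y.
Plugging in: x* = (2·7.1/12)² = 1.4003, y* = 26.5066.
Expenditure on x: 12·1.4003 = 16.8033; share = 0.082.

share on x = 0.082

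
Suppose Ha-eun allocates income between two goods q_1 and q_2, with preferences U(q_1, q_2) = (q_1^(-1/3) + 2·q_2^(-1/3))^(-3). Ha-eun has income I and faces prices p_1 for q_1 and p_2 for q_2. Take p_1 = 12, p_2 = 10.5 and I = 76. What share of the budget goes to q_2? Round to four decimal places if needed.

share on q_2 = 0.6193

MRS = MU_q_1/MU_q_2 = (1/2)·(q_2/q_1)^(4/3). Set equal to p_1/p_2.
Solve for the ratio: q_2/q_1 = [2·p_1/p_2]^(0.75).
Substitute q_2 = (q_2/q_1)·q_1 into the budget: q_1* = I/(p_1 + p_2·(q_2/q_1)).
Numerically q_2/q_1 = 1.858945, so q_1* = 76/(12 + 10.5·1.858945) = 2.4113 and q_2* = 1.858945·2.4113 = 4.4824.
Expenditure on q_2: 10.5·4.4824 = 47.065; share = 0.6193.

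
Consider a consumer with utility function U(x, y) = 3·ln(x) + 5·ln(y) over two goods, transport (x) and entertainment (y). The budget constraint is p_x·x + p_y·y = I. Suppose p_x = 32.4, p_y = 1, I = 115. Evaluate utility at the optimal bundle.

The MRS is (3/5)·y/x. Set MRS = p_x/p_y.
So 3·p_y·y = 5·p_x·x; combined with the budget, a share 0.375 of income goes to x.
Demand: x*(p_x,p_y,I) = 0.375·I/p_x and y* = 0.625·I/p_y.
At p_x=32.4, p_y=1, I=115: x* = 0.375·115/32.4 = 1.331, y* = 71.875.
Utility at the optimum: U(1.331, 71.875) = 22.2325.

V = 22.2325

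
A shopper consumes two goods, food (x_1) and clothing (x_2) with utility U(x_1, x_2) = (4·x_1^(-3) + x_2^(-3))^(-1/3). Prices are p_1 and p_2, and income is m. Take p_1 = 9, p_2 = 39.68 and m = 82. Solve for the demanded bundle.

Substitute x_2 = (x_2/x_1)·x_1 into the budget: x_1* = m/(p_1 + p_2·(x_2/x_1)).
Numerically x_2/x_1 = 0.487981, so x_1* = 82/(9 + 39.68·0.487981) = 2.8911 and x_2* = 0.487981·2.8911 = 1.4108.

x_1* = 2.8911, x_2* = 1.4108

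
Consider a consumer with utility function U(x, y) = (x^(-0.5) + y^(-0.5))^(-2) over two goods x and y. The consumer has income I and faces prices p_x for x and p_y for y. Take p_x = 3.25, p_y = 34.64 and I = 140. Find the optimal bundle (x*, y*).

x* = 13.4585, y* = 2.7789

From the CES first-order condition, (y/x)^(1.5) = p_x/p_y.
Hence y/x = (p_x/p_y)^(1/(1.5)), i.e. raised to the 2/3 power.
Substitute y = (y/x)·x into the budget: x* = I/(p_x + p_y·(y/x)).
Numerically y/x = 0.206476, so x* = 140/(3.25 + 34.64·0.206476) = 13.4585 and y* = 0.206476·13.4585 = 2.7789.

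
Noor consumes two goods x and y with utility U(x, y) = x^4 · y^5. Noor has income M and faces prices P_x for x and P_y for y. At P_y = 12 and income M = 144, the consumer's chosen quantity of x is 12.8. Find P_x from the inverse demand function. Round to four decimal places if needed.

MU_x/MU_y = (4·y)/(5·x); tangency sets this equal to P_x/P_y.
So 4·P_y·y = 5·P_x·x; combined with the budget, a share 4/9 of income goes to x.
Demand: x*(P_x,P_y,M) = 4/9·M/P_x and y* = 5/9·M/P_y.
Set x* = 12.8 in the demand function and solve for P_x: P_x = 5.

P_x = 5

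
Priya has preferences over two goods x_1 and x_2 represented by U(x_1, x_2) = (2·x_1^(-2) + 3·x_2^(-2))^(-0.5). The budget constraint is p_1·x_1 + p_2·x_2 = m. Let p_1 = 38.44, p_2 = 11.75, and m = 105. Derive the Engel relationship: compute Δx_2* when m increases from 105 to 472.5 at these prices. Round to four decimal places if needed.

Δx_2* = 10.6923

From the CES first-order condition, (2/3)·(x_2/x_1)^(3) = p_1/p_2.
Hence x_2/x_1 = ((3/2)·p_1/p_2)^(1/(3)), i.e. raised to the 1/3 power.
Substitute x_2 = (x_2/x_1)·x_1 into the budget: x_1* = m/(p_1 + p_2·(x_2/x_1)).
Numerically x_2/x_1 = 1.699335, so x_1* = 105/(38.44 + 11.75·1.699335) = 1.7977 and x_2* = 1.699335·1.7977 = 3.0549.
At m' = 472.5: x_2* = 13.7472. Change: 13.7472 − 3.0549 = 10.6923.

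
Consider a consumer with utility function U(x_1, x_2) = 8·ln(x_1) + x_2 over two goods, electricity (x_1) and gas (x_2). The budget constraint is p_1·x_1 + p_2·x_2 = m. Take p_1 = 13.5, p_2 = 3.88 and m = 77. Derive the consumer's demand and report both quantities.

x_1* = 2.2993, x_2* = 11.8454

So x_1*(p_1,p_2) = 8·p_2/p_1, independent of income; and x_2* = (m − 8·p_2)/p_2.
At the given prices: x_1* = 8·3.88/13.5 = 2.2993, and x_2* = 11.8454.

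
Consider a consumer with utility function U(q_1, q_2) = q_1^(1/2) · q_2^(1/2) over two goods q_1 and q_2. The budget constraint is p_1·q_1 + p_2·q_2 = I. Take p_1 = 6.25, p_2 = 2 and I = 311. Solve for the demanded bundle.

Tangency: MRS = q_2/q_1 = p_1/p_2.
Rearranging, p_2·q_2 = p_1·q_1. Substituting into the budget gives p_1·q_1·(1 + 1) = I.
Demand: q_1*(p_1,p_2,I) = 0.5·I/p_1 and q_2* = 0.5·I/p_2.
At p_1=6.25, p_2=2, I=311: q_1* = 0.5·311/6.25 = 24.88, q_2* = 77.75.

q_1* = 24.88, q_2* = 77.75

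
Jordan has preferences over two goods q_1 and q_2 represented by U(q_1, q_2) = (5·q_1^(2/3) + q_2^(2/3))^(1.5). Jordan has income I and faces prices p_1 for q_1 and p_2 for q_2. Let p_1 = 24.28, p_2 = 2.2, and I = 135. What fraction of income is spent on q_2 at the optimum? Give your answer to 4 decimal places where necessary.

From the CES first-order condition, 5·(q_2/q_1)^(1/3) = p_1/p_2.
Solve for the ratio: q_2/q_1 = [(1/5)·p_1/p_2]^(3).
With the ratio pinned down, the budget gives q_1* = I/(p_1 + p_2·(q_2/q_1)) and q_2* = (q_2/q_1)·q_1*.
Numerically q_2/q_1 = 10.753949, so q_1* = 135/(24.28 + 2.2·10.753949) = 2.8161 and q_2* = 10.753949·2.8161 = 30.2842.
Expenditure on q_2: 2.2·30.2842 = 66.6252; share = 0.4935.

share on q_2 = 0.4935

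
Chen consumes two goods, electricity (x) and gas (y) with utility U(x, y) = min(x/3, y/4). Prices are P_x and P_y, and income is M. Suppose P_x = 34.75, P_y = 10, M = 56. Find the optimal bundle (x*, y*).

x* = 1.1646, y* = 1.5529

Leontief preferences: the optimum is at the kink where x/3 = y/4, i.e. y = (4/3)·x.
Budget: P_x·x + P_y·(4/3)·x = M, so (3·P_x + 4·P_y)·x = 3·M.
Demand: x*(P_x,P_y,M) = 3·M/(3·P_x + 4·P_y), y* = 4·M/(3·P_x + 4·P_y).
Here 3·34.75 + 4·10 = 144.25, giving x* = 1.1646 and y* = 1.5529.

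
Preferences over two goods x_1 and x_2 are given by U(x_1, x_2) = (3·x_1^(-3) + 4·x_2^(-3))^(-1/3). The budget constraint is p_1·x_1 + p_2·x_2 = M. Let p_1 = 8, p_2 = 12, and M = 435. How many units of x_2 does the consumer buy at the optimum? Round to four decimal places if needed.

x_2* = 21.4931

With the ratio pinned down, the budget gives x_1* = M/(p_1 + p_2·(x_2/x_1)) and x_2* = (x_2/x_1)·x_1*.
Numerically x_2/x_1 = 0.970984, so x_1* = 435/(8 + 12·0.970984) = 22.1354 and x_2* = 0.970984·22.1354 = 21.4931.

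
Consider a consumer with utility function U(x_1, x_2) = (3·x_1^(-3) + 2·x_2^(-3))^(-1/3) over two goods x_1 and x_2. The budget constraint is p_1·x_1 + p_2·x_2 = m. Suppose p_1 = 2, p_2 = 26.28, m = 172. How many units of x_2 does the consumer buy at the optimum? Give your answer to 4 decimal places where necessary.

MRS = MU_x_1/MU_x_2 = (3/2)·(x_2/x_1)^(4). Set equal to p_1/p_2.
Solve for the ratio: x_2/x_1 = [(2/3)·p_1/p_2]^(0.25).
With the ratio pinned down, the budget gives x_1* = m/(p_1 + p_2·(x_2/x_1)) and x_2* = (x_2/x_1)·x_1*.
Numerically x_2/x_1 = 0.474601, so x_1* = 172/(2 + 26.28·0.474601) = 11.8846 and x_2* = 0.474601·11.8846 = 5.6404.

x_2* = 5.6404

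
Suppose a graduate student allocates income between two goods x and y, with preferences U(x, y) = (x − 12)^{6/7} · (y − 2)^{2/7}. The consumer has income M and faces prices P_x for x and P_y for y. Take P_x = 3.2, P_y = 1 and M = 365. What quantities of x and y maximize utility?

After buying the subsistence bundle (12, 2), a share 0.75 of the remaining income goes to x: x* = 12 + 0.75·(M − 12P_x − 2P_y)/P_x.
Discretionary income = 365 − 12·3.2 − 2·1 = 324.6; x* = 12 + 0.75·324.6/3.2 = 88.0781; y* = 2 + 0.25·324.6/1 = 83.15.

x* = 88.0781, y* = 83.15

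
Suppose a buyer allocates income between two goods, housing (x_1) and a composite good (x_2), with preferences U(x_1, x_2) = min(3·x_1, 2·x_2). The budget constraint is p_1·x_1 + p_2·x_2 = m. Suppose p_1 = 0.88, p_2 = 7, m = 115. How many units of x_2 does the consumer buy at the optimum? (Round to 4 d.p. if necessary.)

Demand: x_1*(p_1,p_2,m) = 2·m/(2·p_1 + 3·p_2), x_2* = 3·m/(2·p_1 + 3·p_2).
Here 2·0.88 + 3·7 = 22.76, giving x_2* = 15.1582.

x_2* = 15.1582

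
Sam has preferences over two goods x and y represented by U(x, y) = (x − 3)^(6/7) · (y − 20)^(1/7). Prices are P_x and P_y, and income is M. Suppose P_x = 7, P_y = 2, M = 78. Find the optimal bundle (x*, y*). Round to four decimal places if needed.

MRS = 6·(y−20)/(x−3). Tangency with P_x/P_y gives y−20 = (1/6)·(P_x/P_y)·(x−3).
After buying the subsistence bundle (3, 20), a share 6/7 of the remaining income goes to x: x* = 3 + 6/7·(M − 3P_x − 20P_y)/P_x.
Discretionary income = 78 − 3·7 − 20·2 = 17; x* = 3 + 6/7·17/7 = 5.0816; y* = 20 + 1/7·17/2 = 21.2143.

x* = 5.0816, y* = 21.2143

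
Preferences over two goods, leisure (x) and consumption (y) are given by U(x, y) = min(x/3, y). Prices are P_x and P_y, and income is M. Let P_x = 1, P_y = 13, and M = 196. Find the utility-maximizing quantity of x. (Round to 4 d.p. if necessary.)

With perfect complements, no substitution: consume in ratio x:y = 3:1.
Budget: P_x·x + P_y·(1/3)·x = M, so (3·P_x + P_y)·x = 3·M.
Demand: x*(P_x,P_y,M) = 3·M/(3·P_x + P_y), y* = M/(3·P_x + P_y).
Here 3·1 + 13 = 16, giving x* = 36.75.

x* = 36.75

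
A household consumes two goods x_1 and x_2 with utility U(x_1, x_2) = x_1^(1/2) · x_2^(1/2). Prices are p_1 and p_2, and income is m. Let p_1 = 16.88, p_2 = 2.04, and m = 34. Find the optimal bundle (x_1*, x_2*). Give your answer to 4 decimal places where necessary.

x_1* = 1.0071, x_2* = 8.3333

The MRS is x_2/x_1. Set MRS = p_1/p_2.
So 0.5·p_2·x_2 = 0.5·p_1·x_1; combined with the budget, a share 0.5 of income goes to x_1.
Demand: x_1*(p_1,p_2,m) = 0.5·m/p_1 and x_2* = 0.5·m/p_2.
At p_1=16.88, p_2=2.04, m=34: x_1* = 0.5·34/16.88 = 1.0071, x_2* = 8.3333.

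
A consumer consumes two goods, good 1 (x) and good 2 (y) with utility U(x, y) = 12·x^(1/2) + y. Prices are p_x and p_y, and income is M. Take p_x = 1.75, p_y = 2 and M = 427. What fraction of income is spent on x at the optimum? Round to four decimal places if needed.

share on x = 0.1927

Set MRS = p_x/p_y: 6·x^(−1/2) = p_x/p_y.
Thus x* = (6·p_y/p_x)² — independent of M — with the rest of income spent on y.
Plugging in: x* = (6·2/1.75)² = 47.0204, y* = 172.3571.
Expenditure on x: 1.75·47.0204 = 82.2857; share = 0.1927.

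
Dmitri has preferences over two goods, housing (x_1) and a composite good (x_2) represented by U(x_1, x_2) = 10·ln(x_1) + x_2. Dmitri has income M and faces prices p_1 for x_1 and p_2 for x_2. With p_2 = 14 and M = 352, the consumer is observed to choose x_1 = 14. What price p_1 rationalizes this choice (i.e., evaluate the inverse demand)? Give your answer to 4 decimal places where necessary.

MU_x_1 = 10/x_1, MU_x_2 = 1. Tangency: 10/x_1 = p_1/p_2.
So x_1*(p_1,p_2) = 10·p_2/p_1, independent of income; and x_2* = (M − 10·p_2)/p_2.
Set x_1* = 14 in the demand function and solve for p_1: p_1 = 10.

p_1 = 10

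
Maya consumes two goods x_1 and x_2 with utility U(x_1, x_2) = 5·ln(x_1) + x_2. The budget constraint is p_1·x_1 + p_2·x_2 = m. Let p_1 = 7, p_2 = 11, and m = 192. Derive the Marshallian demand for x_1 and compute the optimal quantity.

MU_x_1 = 5/x_1, MU_x_2 = 1. Tangency: 5/x_1 = p_1/p_2.
So x_1*(p_1,p_2) = 5·p_2/p_1, independent of income; and x_2* = (m − 5·p_2)/p_2.
At the given prices: x_1* = 5·11/7 = 7.8571.

x_1* = 7.8571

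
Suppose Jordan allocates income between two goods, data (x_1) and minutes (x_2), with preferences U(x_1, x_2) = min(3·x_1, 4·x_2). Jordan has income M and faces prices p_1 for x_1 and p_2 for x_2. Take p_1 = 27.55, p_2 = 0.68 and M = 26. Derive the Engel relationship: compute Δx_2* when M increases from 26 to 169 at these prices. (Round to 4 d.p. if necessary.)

Leontief preferences: the optimum is at the kink where x_1/4 = x_2/3, i.e. x_2 = (3/4)·x_1.
Budget: p_1·x_1 + p_2·(3/4)·x_1 = M, so (4·p_1 + 3·p_2)·x_1 = 4·M.
Demand: x_1*(p_1,p_2,M) = 4·M/(4·p_1 + 3·p_2), x_2* = 3·M/(4·p_1 + 3·p_2).
Here 4·27.55 + 3·0.68 = 112.24, giving x_2* = 0.6949.
At M' = 169: x_2* = 4.5171. Change: 4.5171 − 0.6949 = 3.8222.

Δx_2* = 3.8222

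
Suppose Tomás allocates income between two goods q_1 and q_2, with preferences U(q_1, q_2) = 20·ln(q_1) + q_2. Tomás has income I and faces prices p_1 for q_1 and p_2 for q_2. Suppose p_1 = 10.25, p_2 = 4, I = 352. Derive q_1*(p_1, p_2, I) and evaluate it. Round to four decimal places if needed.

MU_q_1 = 20/q_1, MU_q_2 = 1. Tangency: 20/q_1 = p_1/p_2.
So q_1*(p_1,p_2) = 20·p_2/p_1, independent of income; and q_2* = (I − 20·p_2)/p_2.
At the given prices: q_1* = 20·4/10.25 = 7.8049.

q_1* = 7.8049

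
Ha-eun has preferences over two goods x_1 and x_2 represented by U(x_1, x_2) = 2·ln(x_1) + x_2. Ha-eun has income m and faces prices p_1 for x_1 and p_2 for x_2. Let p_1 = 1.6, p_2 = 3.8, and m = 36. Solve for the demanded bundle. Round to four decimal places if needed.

So x_1*(p_1,p_2) = 2·p_2/p_1, independent of income; and x_2* = (m − 2·p_2)/p_2.
At the given prices: x_1* = 2·3.8/1.6 = 4.75, and x_2* = 7.4737.

x_1* = 4.75, x_2* = 7.4737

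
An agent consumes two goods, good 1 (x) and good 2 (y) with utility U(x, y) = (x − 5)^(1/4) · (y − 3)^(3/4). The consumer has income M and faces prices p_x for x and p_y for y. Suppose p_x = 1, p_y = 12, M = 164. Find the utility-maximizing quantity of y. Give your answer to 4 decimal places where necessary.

y* = 10.6875

This is Cobb-Douglas in (x−5, y−3): tangency gives 0.25·p_y·(y−3) = 0.75·p_x·(x−5).
After buying the subsistence bundle (5, 3), a share 0.25 of the remaining income goes to x: x* = 5 + 0.25·(M − 5p_x − 3p_y)/p_x.
Discretionary income = 164 − 5·1 − 3·12 = 123; y* = 3 + 0.75·123/12 = 10.6875.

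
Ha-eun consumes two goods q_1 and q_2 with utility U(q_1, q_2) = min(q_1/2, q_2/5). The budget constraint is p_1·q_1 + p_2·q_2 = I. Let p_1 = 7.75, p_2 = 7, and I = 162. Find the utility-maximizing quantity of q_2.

q_2* = 16.0396

Leontief preferences: the optimum is at the kink where q_1/2 = q_2/5, i.e. q_2 = (5/2)·q_1.
Budget: p_1·q_1 + p_2·(5/2)·q_1 = I, so (2·p_1 + 5·p_2)·q_1 = 2·I.
Demand: q_1*(p_1,p_2,I) = 2·I/(2·p_1 + 5·p_2), q_2* = 5·I/(2·p_1 + 5·p_2).
Here 2·7.75 + 5·7 = 50.5, giving q_2* = 16.0396.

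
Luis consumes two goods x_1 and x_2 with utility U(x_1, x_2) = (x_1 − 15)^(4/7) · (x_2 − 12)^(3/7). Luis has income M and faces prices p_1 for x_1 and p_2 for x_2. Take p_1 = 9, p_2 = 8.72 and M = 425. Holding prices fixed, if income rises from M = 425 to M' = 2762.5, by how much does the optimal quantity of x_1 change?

MRS = (4/3)·(x_2−12)/(x_1−15). Tangency with p_1/p_2 gives x_2−12 = (3/4)·(p_1/p_2)·(x_1−15).
After buying the subsistence bundle (15, 12), a share 4/7 of the remaining income goes to x_1: x_1* = 15 + 4/7·(M − 15p_1 − 12p_2)/p_1.
Discretionary income = 425 − 15·9 − 12·8.72 = 185.36; x_1* = 15 + 4/7·185.36/9 = 26.7689.
At M' = 2762.5: x_1* = 175.1816. Change: 175.1816 − 26.7689 = 148.4127.

Δx_1* = 148.4127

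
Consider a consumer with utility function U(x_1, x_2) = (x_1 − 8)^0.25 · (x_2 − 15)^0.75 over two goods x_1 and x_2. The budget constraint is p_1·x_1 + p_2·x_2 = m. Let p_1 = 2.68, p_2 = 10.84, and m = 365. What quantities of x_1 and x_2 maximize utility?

x_1* = 24.8806, x_2* = 27.5203

MRS = (1/3)·(x_2−15)/(x_1−8). Tangency with p_1/p_2 gives x_2−15 = 3·(p_1/p_2)·(x_1−8).
After buying the subsistence bundle (8, 15), a share 0.25 of the remaining income goes to x_1: x_1* = 8 + 0.25·(m − 8p_1 − 15p_2)/p_1.
Discretionary income = 365 − 8·2.68 − 15·10.84 = 180.96; x_1* = 8 + 0.25·180.96/2.68 = 24.8806; x_2* = 15 + 0.75·180.96/10.84 = 27.5203.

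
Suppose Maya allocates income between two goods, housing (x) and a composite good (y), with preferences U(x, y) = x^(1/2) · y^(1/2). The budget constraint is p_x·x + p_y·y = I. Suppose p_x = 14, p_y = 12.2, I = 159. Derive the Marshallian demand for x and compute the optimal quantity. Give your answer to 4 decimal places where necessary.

MU_x/MU_y = (0.5·y)/(0.5·x); tangency sets this equal to p_x/p_y.
Rearranging, p_y·y = p_x·x. Substituting into the budget gives p_x·x·(1 + 1) = I.
Demand: x*(p_x,p_y,I) = 0.5·I/p_x and y* = 0.5·I/p_y.
At p_x=14, p_y=12.2, I=159: x* = 0.5·159/14 = 5.6786.

x* = 5.6786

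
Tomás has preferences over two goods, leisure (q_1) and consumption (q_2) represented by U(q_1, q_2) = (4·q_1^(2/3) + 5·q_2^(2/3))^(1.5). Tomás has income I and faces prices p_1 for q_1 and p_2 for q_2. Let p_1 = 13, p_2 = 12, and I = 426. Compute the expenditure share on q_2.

share on q_2 = 0.6963

MRS = MU_q_1/MU_q_2 = (4/5)·(q_2/q_1)^(1/3). Set equal to p_1/p_2.
Solve for the ratio: q_2/q_1 = [(5/4)·p_1/p_2]^(3).
Substitute q_2 = (q_2/q_1)·q_1 into the budget: q_1* = I/(p_1 + p_2·(q_2/q_1)).
Numerically q_2/q_1 = 2.483227, so q_1* = 426/(13 + 12·2.483227) = 9.9536 and q_2* = 2.483227·9.9536 = 24.717.
Expenditure on q_2: 12·24.717 = 296.6036; share = 0.6963.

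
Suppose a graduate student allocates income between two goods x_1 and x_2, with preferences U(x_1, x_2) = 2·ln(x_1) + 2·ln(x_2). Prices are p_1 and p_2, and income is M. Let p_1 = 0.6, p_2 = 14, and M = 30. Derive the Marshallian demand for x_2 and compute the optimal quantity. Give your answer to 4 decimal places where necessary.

x_2* = 1.0714

Tangency: MRS = x_2/x_1 = p_1/p_2.
So 2·p_2·x_2 = 2·p_1·x_1; combined with the budget, a share 0.5 of income goes to x_1.
Demand: x_1*(p_1,p_2,M) = 0.5·M/p_1 and x_2* = 0.5·M/p_2.
At p_1=0.6, p_2=14, M=30: x_2* = 0.5·30/14 = 1.0714.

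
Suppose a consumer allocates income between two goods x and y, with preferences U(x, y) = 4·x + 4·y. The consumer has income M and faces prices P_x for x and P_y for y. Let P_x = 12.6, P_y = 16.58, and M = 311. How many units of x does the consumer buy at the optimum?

Perfect substitutes: compare marginal utility per dollar. 4/P_x vs 4/P_y → 0.3175 vs 0.2413.
x gives more utility per dollar, so spend all income on x: x* = M/P_x, y* = 0.
Numerically: x* = 24.6825, y* = 0.

x* = 24.6825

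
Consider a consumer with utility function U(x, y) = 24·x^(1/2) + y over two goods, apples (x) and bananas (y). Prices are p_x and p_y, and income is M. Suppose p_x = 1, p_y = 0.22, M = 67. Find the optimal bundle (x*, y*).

Set MRS = p_x/p_y: 12·x^(−1/2) = p_x/p_y.
Thus x* = (12·p_y/p_x)² — independent of M — with the rest of income spent on y.
Plugging in: x* = (12·0.22/1)² = 6.9696, y* = 272.8655.

x* = 6.9696, y* = 272.8655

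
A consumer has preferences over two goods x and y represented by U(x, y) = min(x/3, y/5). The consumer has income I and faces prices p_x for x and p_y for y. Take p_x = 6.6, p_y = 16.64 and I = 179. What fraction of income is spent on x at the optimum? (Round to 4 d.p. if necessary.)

share on x = 0.1922

With perfect complements, no substitution: consume in ratio x:y = 3:5.
Budget: p_x·x + p_y·(5/3)·x = I, so (3·p_x + 5·p_y)·x = 3·I.
Demand: x*(p_x,p_y,I) = 3·I/(3·p_x + 5·p_y), y* = 5·I/(3·p_x + 5·p_y).
Here 3·6.6 + 5·16.64 = 103, giving x* = 5.2136 and y* = 8.6893.
Expenditure on x: 6.6·5.2136 = 34.4097; share = 0.1922.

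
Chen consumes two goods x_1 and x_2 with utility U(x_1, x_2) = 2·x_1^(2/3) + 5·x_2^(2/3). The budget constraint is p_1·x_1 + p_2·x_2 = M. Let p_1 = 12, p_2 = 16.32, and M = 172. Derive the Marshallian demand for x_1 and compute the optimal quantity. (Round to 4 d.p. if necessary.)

x_1* = 1.5171

From the CES first-order condition, (2/5)·(x_2/x_1)^(1/3) = p_1/p_2.
Hence x_2/x_1 = ((5/2)·p_1/p_2)^(1/(1/3)), i.e. raised to the 3 power.
Substitute x_2 = (x_2/x_1)·x_1 into the budget: x_1* = M/(p_1 + p_2·(x_2/x_1)).
Numerically x_2/x_1 = 6.211597, so x_1* = 172/(12 + 16.32·6.211597) = 1.5171.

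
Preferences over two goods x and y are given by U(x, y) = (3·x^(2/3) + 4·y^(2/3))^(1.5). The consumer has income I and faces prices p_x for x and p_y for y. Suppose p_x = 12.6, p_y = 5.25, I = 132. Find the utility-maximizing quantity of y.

y* = 23.427

MU_x ∝ 3·x^(-1/3), MU_y ∝ 4·y^(-1/3), so MRS = (3/4)·(y/x)^(1/3) = p_x/p_y.
Solve for the ratio: y/x = [(4/3)·p_x/p_y]^(3).
With the ratio pinned down, the budget gives x* = I/(p_x + p_y·(y/x)) and y* = (y/x)·x*.
Numerically y/x = 32.768, so x* = 132/(12.6 + 5.25·32.768) = 0.7149 and y* = 32.768·0.7149 = 23.427.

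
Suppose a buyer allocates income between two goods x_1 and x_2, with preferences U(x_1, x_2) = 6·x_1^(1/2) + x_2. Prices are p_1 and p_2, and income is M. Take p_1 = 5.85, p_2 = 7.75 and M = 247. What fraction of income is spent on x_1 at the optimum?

share on x_1 = 0.3741

Utility is quasi-linear in x_2; the FOC for x_1 is 3/√x_1 = p_1/p_2.
Thus x_1* = (3·p_2/p_1)² — independent of M — with the rest of income spent on x_2.
Plugging in: x_1* = (3·7.75/5.85)² = 15.7955, x_2* = 19.9479.
Expenditure on x_1: 5.85·15.7955 = 92.4038; share = 0.3741.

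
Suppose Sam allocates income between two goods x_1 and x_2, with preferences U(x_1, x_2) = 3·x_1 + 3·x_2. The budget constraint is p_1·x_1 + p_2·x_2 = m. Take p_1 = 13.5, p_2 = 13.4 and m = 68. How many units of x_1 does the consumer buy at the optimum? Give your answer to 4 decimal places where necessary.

x_1* = 0

Perfect substitutes: compare marginal utility per dollar. 3/p_1 vs 3/p_2 → 0.2222 vs 0.2239.
x_2 gives more utility per dollar, so spend all income on x_2: x_2* = m/p_2, x_1* = 0.
Numerically: x_1* = 0, x_2* = 5.0746.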